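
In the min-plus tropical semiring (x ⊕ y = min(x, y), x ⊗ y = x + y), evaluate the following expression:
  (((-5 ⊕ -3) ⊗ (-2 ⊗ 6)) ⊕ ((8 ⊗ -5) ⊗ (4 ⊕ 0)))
(((-5 ⊕ -3) ⊗ (-2 ⊗ 6)) ⊕ ((8 ⊗ -5) ⊗ (4 ⊕ 0))) = -1

Expand innermost to outermost. Recall ⊕ takes the minimum of its arguments and ⊗ takes their sum. Working out the expression (((-5 ⊕ -3) ⊗ (-2 ⊗ 6)) ⊕ ((8 ⊗ -5) ⊗ (4 ⊕ 0))) gives -1.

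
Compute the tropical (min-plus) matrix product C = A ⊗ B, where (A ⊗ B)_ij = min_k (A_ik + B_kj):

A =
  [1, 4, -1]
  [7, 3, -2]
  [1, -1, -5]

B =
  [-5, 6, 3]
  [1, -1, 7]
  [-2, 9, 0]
A ⊗ B =
  [-4, 3, -1]
  [-4, 2, -2]
  [-7, -2, -5]

Apply the min-plus product entry-by-entry:
  C[0][0] = min over k of (A[0][0] + B[0][0] = 1 + -5 = -4, A[0][1] + B[1][0] = 4 + 1 = 5, A[0][2] + B[2][0] = -1 + -2 = -3) = -4 (attained at k = 0)
  C[0][1] = min over k of (A[0][0] + B[0][1] = 1 + 6 = 7, A[0][1] + B[1][1] = 4 + -1 = 3, A[0][2] + B[2][1] = -1 + 9 = 8) = 3 (attained at k = 1)
  C[0][2] = min over k of (A[0][0] + B[0][2] = 1 + 3 = 4, A[0][1] + B[1][2] = 4 + 7 = 11, A[0][2] + B[2][2] = -1 + 0 = -1) = -1 (attained at k = 2)
  C[1][0] = min over k of (A[1][0] + B[0][0] = 7 + -5 = 2, A[1][1] + B[1][0] = 3 + 1 = 4, A[1][2] + B[2][0] = -2 + -2 = -4) = -4 (attained at k = 2)
  C[1][1] = min over k of (A[1][0] + B[0][1] = 7 + 6 = 13, A[1][1] + B[1][1] = 3 + -1 = 2, A[1][2] + B[2][1] = -2 + 9 = 7) = 2 (attained at k = 1)
  C[1][2] = min over k of (A[1][0] + B[0][2] = 7 + 3 = 10, A[1][1] + B[1][2] = 3 + 7 = 10, A[1][2] + B[2][2] = -2 + 0 = -2) = -2 (attained at k = 2)
  C[2][0] = min over k of (A[2][0] + B[0][0] = 1 + -5 = -4, A[2][1] + B[1][0] = -1 + 1 = 0, A[2][2] + B[2][0] = -5 + -2 = -7) = -7 (attained at k = 2)
  C[2][1] = min over k of (A[2][0] + B[0][1] = 1 + 6 = 7, A[2][1] + B[1][1] = -1 + -1 = -2, A[2][2] + B[2][1] = -5 + 9 = 4) = -2 (attained at k = 1)
  C[2][2] = min over k of (A[2][0] + B[0][2] = 1 + 3 = 4, A[2][1] + B[1][2] = -1 + 7 = 6, A[2][2] + B[2][2] = -5 + 0 = -5) = -5 (attained at k = 2)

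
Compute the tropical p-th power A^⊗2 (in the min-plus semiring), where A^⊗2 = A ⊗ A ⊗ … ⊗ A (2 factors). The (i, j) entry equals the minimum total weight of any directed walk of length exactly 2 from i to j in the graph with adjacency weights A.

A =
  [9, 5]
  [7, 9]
A^⊗2 =
  [12, 14]
  [16, 12]

Each entry (A^⊗2)_ij equals the minimum over all length-2 walks i = v_0 → v_1 → … → v_2 = j of Σ_t A[v_t][v_{t+1}]. For example, for (i, j) = (0, 1) we minimise over 2 possible intermediate vertex sequences; the minimum is 14, attained along the walk 0 → 0 → 1.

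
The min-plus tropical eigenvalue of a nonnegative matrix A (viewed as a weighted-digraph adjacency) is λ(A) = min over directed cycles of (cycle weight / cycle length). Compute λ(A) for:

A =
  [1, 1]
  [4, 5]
λ(A) = 1

Enumerate directed cycles and compute their means (weight / length). Sample:
  cycle 0 → 0: weight = 1, length = 1, mean = 1/1 ≈ 1.000
  cycle 1 → 1: weight = 5, length = 1, mean = 5/1 ≈ 5.000
  cycle 0 → 1 → 0: weight = 5, length = 2, mean = 5/2 ≈ 2.500
  cycle 1 → 0 → 1: weight = 5, length = 2, mean = 5/2 ≈ 2.500
Minimum mean = 1.000, attained e.g. along the cycle 0 → 0 with weight 1 and length 1. So λ(A) = 1/1 = 1.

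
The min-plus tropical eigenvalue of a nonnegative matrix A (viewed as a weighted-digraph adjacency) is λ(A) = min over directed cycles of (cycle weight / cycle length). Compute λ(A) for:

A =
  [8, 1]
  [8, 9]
λ(A) = 9/2

Enumerate directed cycles and compute their means (weight / length). Sample:
  cycle 0 → 0: weight = 8, length = 1, mean = 8/1 ≈ 8.000
  cycle 1 → 1: weight = 9, length = 1, mean = 9/1 ≈ 9.000
  cycle 0 → 1 → 0: weight = 9, length = 2, mean = 9/2 ≈ 4.500
  cycle 1 → 0 → 1: weight = 9, length = 2, mean = 9/2 ≈ 4.500
Minimum mean = 4.500, attained e.g. along the cycle 0 → 1 → 0 with weight 9 and length 2. So λ(A) = 9/2 = 9/2.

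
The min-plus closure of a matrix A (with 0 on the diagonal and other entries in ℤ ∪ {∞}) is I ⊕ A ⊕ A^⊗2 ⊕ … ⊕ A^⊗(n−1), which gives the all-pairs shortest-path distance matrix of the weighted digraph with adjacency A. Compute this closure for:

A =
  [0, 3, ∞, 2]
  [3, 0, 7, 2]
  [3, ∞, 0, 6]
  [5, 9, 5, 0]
Closure =
  [0, 3, 7, 2]
  [3, 0, 7, 2]
  [3, 6, 0, 5]
  [5, 8, 5, 0]

This is the Floyd-Warshall all-pairs shortest-path computation. For each intermediate vertex k = 0, 1, …, 3, update dist[i][j] ← min(dist[i][j], dist[i][k] + dist[k][j]). The final matrix gives, for each (i, j), the minimum total weight of any directed path from i to j (possibly empty when i = j).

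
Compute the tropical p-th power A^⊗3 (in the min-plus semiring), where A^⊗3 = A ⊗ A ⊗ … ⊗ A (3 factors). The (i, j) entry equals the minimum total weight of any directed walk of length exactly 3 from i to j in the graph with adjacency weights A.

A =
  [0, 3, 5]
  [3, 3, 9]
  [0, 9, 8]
A^⊗3 =
  [0, 3, 5]
  [3, 6, 8]
  [0, 3, 5]

Each entry (A^⊗3)_ij equals the minimum over all length-3 walks i = v_0 → v_1 → … → v_3 = j of Σ_t A[v_t][v_{t+1}]. For example, for (i, j) = (0, 2) we minimise over 9 possible intermediate vertex sequences; the minimum is 5, attained along the walk 0 → 0 → 0 → 2.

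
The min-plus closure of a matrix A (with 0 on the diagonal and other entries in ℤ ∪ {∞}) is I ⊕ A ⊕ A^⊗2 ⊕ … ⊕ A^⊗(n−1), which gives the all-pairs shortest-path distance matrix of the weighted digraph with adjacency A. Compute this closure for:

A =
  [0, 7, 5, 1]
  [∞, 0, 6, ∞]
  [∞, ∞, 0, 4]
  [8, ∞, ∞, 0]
Closure =
  [0, 7, 5, 1]
  [18, 0, 6, 10]
  [12, 19, 0, 4]
  [8, 15, 13, 0]

This is the Floyd-Warshall all-pairs shortest-path computation. For each intermediate vertex k = 0, 1, …, 3, update dist[i][j] ← min(dist[i][j], dist[i][k] + dist[k][j]). The final matrix gives, for each (i, j), the minimum total weight of any directed path from i to j (possibly empty when i = j).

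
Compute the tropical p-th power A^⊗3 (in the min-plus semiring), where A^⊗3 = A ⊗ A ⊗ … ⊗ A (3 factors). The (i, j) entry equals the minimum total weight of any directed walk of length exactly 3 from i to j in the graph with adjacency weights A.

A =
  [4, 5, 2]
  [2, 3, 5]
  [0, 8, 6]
A^⊗3 =
  [6, 7, 4]
  [4, 9, 7]
  [2, 8, 6]

Each entry (A^⊗3)_ij equals the minimum over all length-3 walks i = v_0 → v_1 → … → v_3 = j of Σ_t A[v_t][v_{t+1}]. For example, for (i, j) = (0, 2) we minimise over 9 possible intermediate vertex sequences; the minimum is 4, attained along the walk 0 → 2 → 0 → 2.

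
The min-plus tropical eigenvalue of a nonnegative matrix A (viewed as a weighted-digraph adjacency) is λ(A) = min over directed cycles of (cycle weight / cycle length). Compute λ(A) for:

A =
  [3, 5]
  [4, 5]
λ(A) = 3

Enumerate directed cycles and compute their means (weight / length). Sample:
  cycle 0 → 0: weight = 3, length = 1, mean = 3/1 ≈ 3.000
  cycle 1 → 1: weight = 5, length = 1, mean = 5/1 ≈ 5.000
  cycle 0 → 1 → 0: weight = 9, length = 2, mean = 9/2 ≈ 4.500
  cycle 1 → 0 → 1: weight = 9, length = 2, mean = 9/2 ≈ 4.500
Minimum mean = 3.000, attained e.g. along the cycle 0 → 0 with weight 3 and length 1. So λ(A) = 3/1 = 3.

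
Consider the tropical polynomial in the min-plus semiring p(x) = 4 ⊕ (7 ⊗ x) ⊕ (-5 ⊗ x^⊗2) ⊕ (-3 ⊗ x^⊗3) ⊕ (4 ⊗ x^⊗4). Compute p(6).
p(6) = 4

A tropical monomial a ⊗ x^⊗i evaluates to a + i · x. Evaluating each term at x = 6:
  Term 0 contributes 4 + 0 · 6 = 4
  Term 1 contributes 7 + 1 · 6 = 13
  Term 2 contributes -5 + 2 · 6 = 7
  Term 3 contributes -3 + 3 · 6 = 15
  Term 4 contributes 4 + 4 · 6 = 28
p(6) = ⊕ of these = min[4, 13, 7, 15, 28] = 4.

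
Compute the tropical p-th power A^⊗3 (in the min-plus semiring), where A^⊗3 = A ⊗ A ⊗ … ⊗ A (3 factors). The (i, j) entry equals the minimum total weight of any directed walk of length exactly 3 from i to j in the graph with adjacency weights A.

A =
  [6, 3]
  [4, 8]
A^⊗3 =
  [13, 10]
  [11, 13]

Each entry (A^⊗3)_ij equals the minimum over all length-3 walks i = v_0 → v_1 → … → v_3 = j of Σ_t A[v_t][v_{t+1}]. For example, for (i, j) = (0, 1) we minimise over 4 possible intermediate vertex sequences; the minimum is 10, attained along the walk 0 → 1 → 0 → 1.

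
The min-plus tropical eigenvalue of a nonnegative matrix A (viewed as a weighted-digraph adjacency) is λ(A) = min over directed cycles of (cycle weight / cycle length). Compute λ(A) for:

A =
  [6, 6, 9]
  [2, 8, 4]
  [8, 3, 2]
λ(A) = 2

Enumerate directed cycles and compute their means (weight / length). Sample:
  cycle 0 → 0: weight = 6, length = 1, mean = 6/1 ≈ 6.000
  cycle 1 → 1: weight = 8, length = 1, mean = 8/1 ≈ 8.000
  cycle 2 → 2: weight = 2, length = 1, mean = 2/1 ≈ 2.000
  cycle 0 → 1 → 0: weight = 8, length = 2, mean = 8/2 ≈ 4.000
  cycle 0 → 2 → 0: weight = 17, length = 2, mean = 17/2 ≈ 8.500
  cycle 1 → 0 → 1: weight = 8, length = 2, mean = 8/2 ≈ 4.000
Minimum mean = 2.000, attained e.g. along the cycle 2 → 2 with weight 2 and length 1. So λ(A) = 2/1 = 2.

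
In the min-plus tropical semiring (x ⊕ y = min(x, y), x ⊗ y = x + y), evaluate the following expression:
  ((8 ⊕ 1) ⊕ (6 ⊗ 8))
((8 ⊕ 1) ⊕ (6 ⊗ 8)) = 1

Expand innermost to outermost. Recall ⊕ takes the minimum of its arguments and ⊗ takes their sum. Working out the expression ((8 ⊕ 1) ⊕ (6 ⊗ 8)) gives 1.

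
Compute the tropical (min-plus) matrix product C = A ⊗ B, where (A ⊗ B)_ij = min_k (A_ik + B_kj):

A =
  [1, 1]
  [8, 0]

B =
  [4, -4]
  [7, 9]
A ⊗ B =
  [5, -3]
  [7, 4]

Apply the min-plus product entry-by-entry:
  C[0][0] = min over k of (A[0][0] + B[0][0] = 1 + 4 = 5, A[0][1] + B[1][0] = 1 + 7 = 8) = 5 (attained at k = 0)
  C[0][1] = min over k of (A[0][0] + B[0][1] = 1 + -4 = -3, A[0][1] + B[1][1] = 1 + 9 = 10) = -3 (attained at k = 0)
  C[1][0] = min over k of (A[1][0] + B[0][0] = 8 + 4 = 12, A[1][1] + B[1][0] = 0 + 7 = 7) = 7 (attained at k = 1)
  C[1][1] = min over k of (A[1][0] + B[0][1] = 8 + -4 = 4, A[1][1] + B[1][1] = 0 + 9 = 9) = 4 (attained at k = 0)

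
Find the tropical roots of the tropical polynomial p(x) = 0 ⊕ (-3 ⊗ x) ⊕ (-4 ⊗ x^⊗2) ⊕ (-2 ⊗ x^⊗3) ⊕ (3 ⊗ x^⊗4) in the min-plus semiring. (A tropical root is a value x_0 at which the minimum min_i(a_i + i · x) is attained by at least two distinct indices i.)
Roots: {-5, -2, 1, 3}

Each tropical root is a break point of the lower envelope of the lines y = a_i + i · x (there are 5 lines, with slopes 0, 1, ..., 4). Only the lines that attain the minimum somewhere contribute to roots; other lines are dominated. Here the surviving (envelope) indices are i = 4, i = 3, i = 2, i = 1, i = 0.
Intersections between consecutive envelope lines give the roots: for adjacent envelope indices i < j the intersection is x = (a_i − a_j) / (j − i). Reading off the sorted break points: {-5, -2, 1, 3}.
Verification: at each break x_0, at least two indices attain the minimum of min_i(a_i + i · x_0).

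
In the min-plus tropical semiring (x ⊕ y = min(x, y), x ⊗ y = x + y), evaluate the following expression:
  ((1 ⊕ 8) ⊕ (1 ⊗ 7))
((1 ⊕ 8) ⊕ (1 ⊗ 7)) = 1

Expand innermost to outermost. Recall ⊕ takes the minimum of its arguments and ⊗ takes their sum. Working out the expression ((1 ⊕ 8) ⊕ (1 ⊗ 7)) gives 1.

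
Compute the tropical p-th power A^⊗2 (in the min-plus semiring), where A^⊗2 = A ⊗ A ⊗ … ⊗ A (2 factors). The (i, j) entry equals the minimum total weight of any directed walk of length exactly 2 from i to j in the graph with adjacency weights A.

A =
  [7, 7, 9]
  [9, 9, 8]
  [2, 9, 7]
A^⊗2 =
  [11, 14, 15]
  [10, 16, 15]
  [9, 9, 11]

Each entry (A^⊗2)_ij equals the minimum over all length-2 walks i = v_0 → v_1 → … → v_2 = j of Σ_t A[v_t][v_{t+1}]. For example, for (i, j) = (0, 2) we minimise over 3 possible intermediate vertex sequences; the minimum is 15, attained along the walk 0 → 1 → 2.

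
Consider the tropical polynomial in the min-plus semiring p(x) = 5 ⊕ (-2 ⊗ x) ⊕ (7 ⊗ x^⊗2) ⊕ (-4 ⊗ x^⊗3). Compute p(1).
p(1) = -1

A tropical monomial a ⊗ x^⊗i evaluates to a + i · x. Evaluating each term at x = 1:
  Term 0 contributes 5 + 0 · 1 = 5
  Term 1 contributes -2 + 1 · 1 = -1
  Term 2 contributes 7 + 2 · 1 = 9
  Term 3 contributes -4 + 3 · 1 = -1
p(1) = ⊕ of these = min[5, -1, 9, -1] = -1.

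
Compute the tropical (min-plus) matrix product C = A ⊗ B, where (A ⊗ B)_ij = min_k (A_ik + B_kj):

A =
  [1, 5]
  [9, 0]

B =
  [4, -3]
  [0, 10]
A ⊗ B =
  [5, -2]
  [0, 6]

Apply the min-plus product entry-by-entry:
  C[0][0] = min over k of (A[0][0] + B[0][0] = 1 + 4 = 5, A[0][1] + B[1][0] = 5 + 0 = 5) = 5 (attained at k = 0)
  C[0][1] = min over k of (A[0][0] + B[0][1] = 1 + -3 = -2, A[0][1] + B[1][1] = 5 + 10 = 15) = -2 (attained at k = 0)
  C[1][0] = min over k of (A[1][0] + B[0][0] = 9 + 4 = 13, A[1][1] + B[1][0] = 0 + 0 = 0) = 0 (attained at k = 1)
  C[1][1] = min over k of (A[1][0] + B[0][1] = 9 + -3 = 6, A[1][1] + B[1][1] = 0 + 10 = 10) = 6 (attained at k = 0)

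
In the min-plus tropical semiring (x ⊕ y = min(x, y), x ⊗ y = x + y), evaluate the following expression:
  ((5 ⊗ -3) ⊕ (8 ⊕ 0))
((5 ⊗ -3) ⊕ (8 ⊕ 0)) = 0

Expand innermost to outermost. Recall ⊕ takes the minimum of its arguments and ⊗ takes their sum. Working out the expression ((5 ⊗ -3) ⊕ (8 ⊕ 0)) gives 0.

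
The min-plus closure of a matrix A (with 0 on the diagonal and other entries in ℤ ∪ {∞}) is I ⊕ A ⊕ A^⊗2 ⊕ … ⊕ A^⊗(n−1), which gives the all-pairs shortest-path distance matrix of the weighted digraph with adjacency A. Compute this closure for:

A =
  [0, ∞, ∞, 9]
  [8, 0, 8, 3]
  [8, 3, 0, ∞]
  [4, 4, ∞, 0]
Closure =
  [0, 13, 21, 9]
  [7, 0, 8, 3]
  [8, 3, 0, 6]
  [4, 4, 12, 0]

This is the Floyd-Warshall all-pairs shortest-path computation. For each intermediate vertex k = 0, 1, …, 3, update dist[i][j] ← min(dist[i][j], dist[i][k] + dist[k][j]). The final matrix gives, for each (i, j), the minimum total weight of any directed path from i to j (possibly empty when i = j).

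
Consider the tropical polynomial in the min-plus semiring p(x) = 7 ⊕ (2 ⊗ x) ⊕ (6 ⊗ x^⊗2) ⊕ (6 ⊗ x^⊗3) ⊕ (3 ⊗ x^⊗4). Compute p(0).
p(0) = 2

A tropical monomial a ⊗ x^⊗i evaluates to a + i · x. Evaluating each term at x = 0:
  Term 0 contributes 7 + 0 · 0 = 7
  Term 1 contributes 2 + 1 · 0 = 2
  Term 2 contributes 6 + 2 · 0 = 6
  Term 3 contributes 6 + 3 · 0 = 6
  Term 4 contributes 3 + 4 · 0 = 3
p(0) = ⊕ of these = min[7, 2, 6, 6, 3] = 2.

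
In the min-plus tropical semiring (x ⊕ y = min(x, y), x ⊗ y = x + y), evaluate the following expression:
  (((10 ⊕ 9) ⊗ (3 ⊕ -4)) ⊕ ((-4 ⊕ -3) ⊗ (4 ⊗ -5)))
(((10 ⊕ 9) ⊗ (3 ⊕ -4)) ⊕ ((-4 ⊕ -3) ⊗ (4 ⊗ -5))) = -5

Expand innermost to outermost. Recall ⊕ takes the minimum of its arguments and ⊗ takes their sum. Working out the expression (((10 ⊕ 9) ⊗ (3 ⊕ -4)) ⊕ ((-4 ⊕ -3) ⊗ (4 ⊗ -5))) gives -5.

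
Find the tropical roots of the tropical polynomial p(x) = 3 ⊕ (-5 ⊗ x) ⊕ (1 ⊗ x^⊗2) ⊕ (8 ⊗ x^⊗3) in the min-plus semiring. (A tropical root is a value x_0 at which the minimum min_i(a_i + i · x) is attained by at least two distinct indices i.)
Roots: {-7, -6, 8}

Each tropical root is a break point of the lower envelope of the lines y = a_i + i · x (there are 4 lines, with slopes 0, 1, ..., 3). Only the lines that attain the minimum somewhere contribute to roots; other lines are dominated. Here the surviving (envelope) indices are i = 3, i = 2, i = 1, i = 0.
Intersections between consecutive envelope lines give the roots: for adjacent envelope indices i < j the intersection is x = (a_i − a_j) / (j − i). Reading off the sorted break points: {-7, -6, 8}.
Verification: at each break x_0, at least two indices attain the minimum of min_i(a_i + i · x_0).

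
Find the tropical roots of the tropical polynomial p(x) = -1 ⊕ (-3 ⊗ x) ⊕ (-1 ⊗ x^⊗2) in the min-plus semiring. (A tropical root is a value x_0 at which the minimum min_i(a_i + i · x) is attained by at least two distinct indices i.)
Roots: {-2, 2}

Each tropical root is a break point of the lower envelope of the lines y = a_i + i · x (there are 3 lines, with slopes 0, 1, ..., 2). Only the lines that attain the minimum somewhere contribute to roots; other lines are dominated. Here the surviving (envelope) indices are i = 2, i = 1, i = 0.
Intersections between consecutive envelope lines give the roots: for adjacent envelope indices i < j the intersection is x = (a_i − a_j) / (j − i). Reading off the sorted break points: {-2, 2}.
Verification: at each break x_0, at least two indices attain the minimum of min_i(a_i + i · x_0).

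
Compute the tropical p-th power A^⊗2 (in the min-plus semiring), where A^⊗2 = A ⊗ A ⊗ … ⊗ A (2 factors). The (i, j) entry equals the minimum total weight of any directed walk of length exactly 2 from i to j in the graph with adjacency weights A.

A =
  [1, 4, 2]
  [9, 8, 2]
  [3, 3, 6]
A^⊗2 =
  [2, 5, 3]
  [5, 5, 8]
  [4, 7, 5]

Each entry (A^⊗2)_ij equals the minimum over all length-2 walks i = v_0 → v_1 → … → v_2 = j of Σ_t A[v_t][v_{t+1}]. For example, for (i, j) = (0, 2) we minimise over 3 possible intermediate vertex sequences; the minimum is 3, attained along the walk 0 → 0 → 2.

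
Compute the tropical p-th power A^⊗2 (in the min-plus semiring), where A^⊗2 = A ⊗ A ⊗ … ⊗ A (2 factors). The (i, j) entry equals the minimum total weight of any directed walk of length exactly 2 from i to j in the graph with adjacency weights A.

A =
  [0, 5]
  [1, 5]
A^⊗2 =
  [0, 5]
  [1, 6]

Each entry (A^⊗2)_ij equals the minimum over all length-2 walks i = v_0 → v_1 → … → v_2 = j of Σ_t A[v_t][v_{t+1}]. For example, for (i, j) = (0, 1) we minimise over 2 possible intermediate vertex sequences; the minimum is 5, attained along the walk 0 → 0 → 1.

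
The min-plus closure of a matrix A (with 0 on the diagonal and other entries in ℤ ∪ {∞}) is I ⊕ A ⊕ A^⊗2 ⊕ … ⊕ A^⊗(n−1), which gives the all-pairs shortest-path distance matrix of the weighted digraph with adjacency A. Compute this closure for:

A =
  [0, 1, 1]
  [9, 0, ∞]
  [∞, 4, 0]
Closure =
  [0, 1, 1]
  [9, 0, 10]
  [13, 4, 0]

This is the Floyd-Warshall all-pairs shortest-path computation. For each intermediate vertex k = 0, 1, …, 2, update dist[i][j] ← min(dist[i][j], dist[i][k] + dist[k][j]). The final matrix gives, for each (i, j), the minimum total weight of any directed path from i to j (possibly empty when i = j).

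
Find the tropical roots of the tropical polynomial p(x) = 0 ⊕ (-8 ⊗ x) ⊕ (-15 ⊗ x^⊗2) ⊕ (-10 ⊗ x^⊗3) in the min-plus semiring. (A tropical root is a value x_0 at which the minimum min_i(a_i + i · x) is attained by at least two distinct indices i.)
Roots: {-5, 7, 8}

Each tropical root is a break point of the lower envelope of the lines y = a_i + i · x (there are 4 lines, with slopes 0, 1, ..., 3). Only the lines that attain the minimum somewhere contribute to roots; other lines are dominated. Here the surviving (envelope) indices are i = 3, i = 2, i = 1, i = 0.
Intersections between consecutive envelope lines give the roots: for adjacent envelope indices i < j the intersection is x = (a_i − a_j) / (j − i). Reading off the sorted break points: {-5, 7, 8}.
Verification: at each break x_0, at least two indices attain the minimum of min_i(a_i + i · x_0).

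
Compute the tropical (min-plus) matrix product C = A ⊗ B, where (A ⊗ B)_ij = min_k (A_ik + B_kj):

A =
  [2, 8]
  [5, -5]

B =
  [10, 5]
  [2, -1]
A ⊗ B =
  [10, 7]
  [-3, -6]

Apply the min-plus product entry-by-entry:
  C[0][0] = min over k of (A[0][0] + B[0][0] = 2 + 10 = 12, A[0][1] + B[1][0] = 8 + 2 = 10) = 10 (attained at k = 1)
  C[0][1] = min over k of (A[0][0] + B[0][1] = 2 + 5 = 7, A[0][1] + B[1][1] = 8 + -1 = 7) = 7 (attained at k = 0)
  C[1][0] = min over k of (A[1][0] + B[0][0] = 5 + 10 = 15, A[1][1] + B[1][0] = -5 + 2 = -3) = -3 (attained at k = 1)
  C[1][1] = min over k of (A[1][0] + B[0][1] = 5 + 5 = 10, A[1][1] + B[1][1] = -5 + -1 = -6) = -6 (attained at k = 1)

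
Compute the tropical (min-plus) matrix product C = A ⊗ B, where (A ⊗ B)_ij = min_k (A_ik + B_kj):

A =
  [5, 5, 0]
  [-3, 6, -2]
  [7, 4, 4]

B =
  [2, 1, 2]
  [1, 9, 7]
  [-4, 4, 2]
A ⊗ B =
  [-4, 4, 2]
  [-6, -2, -1]
  [0, 8, 6]

Apply the min-plus product entry-by-entry:
  C[0][0] = min over k of (A[0][0] + B[0][0] = 5 + 2 = 7, A[0][1] + B[1][0] = 5 + 1 = 6, A[0][2] + B[2][0] = 0 + -4 = -4) = -4 (attained at k = 2)
  C[0][1] = min over k of (A[0][0] + B[0][1] = 5 + 1 = 6, A[0][1] + B[1][1] = 5 + 9 = 14, A[0][2] + B[2][1] = 0 + 4 = 4) = 4 (attained at k = 2)
  C[0][2] = min over k of (A[0][0] + B[0][2] = 5 + 2 = 7, A[0][1] + B[1][2] = 5 + 7 = 12, A[0][2] + B[2][2] = 0 + 2 = 2) = 2 (attained at k = 2)
  C[1][0] = min over k of (A[1][0] + B[0][0] = -3 + 2 = -1, A[1][1] + B[1][0] = 6 + 1 = 7, A[1][2] + B[2][0] = -2 + -4 = -6) = -6 (attained at k = 2)
  C[1][1] = min over k of (A[1][0] + B[0][1] = -3 + 1 = -2, A[1][1] + B[1][1] = 6 + 9 = 15, A[1][2] + B[2][1] = -2 + 4 = 2) = -2 (attained at k = 0)
  C[1][2] = min over k of (A[1][0] + B[0][2] = -3 + 2 = -1, A[1][1] + B[1][2] = 6 + 7 = 13, A[1][2] + B[2][2] = -2 + 2 = 0) = -1 (attained at k = 0)
  C[2][0] = min over k of (A[2][0] + B[0][0] = 7 + 2 = 9, A[2][1] + B[1][0] = 4 + 1 = 5, A[2][2] + B[2][0] = 4 + -4 = 0) = 0 (attained at k = 2)
  C[2][1] = min over k of (A[2][0] + B[0][1] = 7 + 1 = 8, A[2][1] + B[1][1] = 4 + 9 = 13, A[2][2] + B[2][1] = 4 + 4 = 8) = 8 (attained at k = 0)
  C[2][2] = min over k of (A[2][0] + B[0][2] = 7 + 2 = 9, A[2][1] + B[1][2] = 4 + 7 = 11, A[2][2] + B[2][2] = 4 + 2 = 6) = 6 (attained at k = 2)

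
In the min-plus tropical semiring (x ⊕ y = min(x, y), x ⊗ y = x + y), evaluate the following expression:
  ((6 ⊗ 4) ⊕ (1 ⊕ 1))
((6 ⊗ 4) ⊕ (1 ⊕ 1)) = 1

Expand innermost to outermost. Recall ⊕ takes the minimum of its arguments and ⊗ takes their sum. Working out the expression ((6 ⊗ 4) ⊕ (1 ⊕ 1)) gives 1.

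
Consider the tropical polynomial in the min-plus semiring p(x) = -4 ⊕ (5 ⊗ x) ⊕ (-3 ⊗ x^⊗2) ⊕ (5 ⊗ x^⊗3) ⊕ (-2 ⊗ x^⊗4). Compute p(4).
p(4) = -4

A tropical monomial a ⊗ x^⊗i evaluates to a + i · x. Evaluating each term at x = 4:
  Term 0 contributes -4 + 0 · 4 = -4
  Term 1 contributes 5 + 1 · 4 = 9
  Term 2 contributes -3 + 2 · 4 = 5
  Term 3 contributes 5 + 3 · 4 = 17
  Term 4 contributes -2 + 4 · 4 = 14
p(4) = ⊕ of these = min[-4, 9, 5, 17, 14] = -4.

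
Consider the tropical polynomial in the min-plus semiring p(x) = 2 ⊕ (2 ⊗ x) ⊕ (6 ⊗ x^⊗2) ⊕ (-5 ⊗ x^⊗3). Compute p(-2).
p(-2) = -11

A tropical monomial a ⊗ x^⊗i evaluates to a + i · x. Evaluating each term at x = -2:
  Term 0 contributes 2 + 0 · -2 = 2
  Term 1 contributes 2 + 1 · -2 = 0
  Term 2 contributes 6 + 2 · -2 = 2
  Term 3 contributes -5 + 3 · -2 = -11
p(-2) = ⊕ of these = min[2, 0, 2, -11] = -11.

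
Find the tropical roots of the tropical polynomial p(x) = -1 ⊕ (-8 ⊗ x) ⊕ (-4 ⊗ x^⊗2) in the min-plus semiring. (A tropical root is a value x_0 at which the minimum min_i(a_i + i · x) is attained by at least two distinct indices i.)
Roots: {-4, 7}

Each tropical root is a break point of the lower envelope of the lines y = a_i + i · x (there are 3 lines, with slopes 0, 1, ..., 2). Only the lines that attain the minimum somewhere contribute to roots; other lines are dominated. Here the surviving (envelope) indices are i = 2, i = 1, i = 0.
Intersections between consecutive envelope lines give the roots: for adjacent envelope indices i < j the intersection is x = (a_i − a_j) / (j − i). Reading off the sorted break points: {-4, 7}.
Verification: at each break x_0, at least two indices attain the minimum of min_i(a_i + i · x_0).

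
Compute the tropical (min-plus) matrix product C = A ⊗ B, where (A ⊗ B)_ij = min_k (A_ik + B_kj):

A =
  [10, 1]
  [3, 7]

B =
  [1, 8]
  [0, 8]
A ⊗ B =
  [1, 9]
  [4, 11]

Apply the min-plus product entry-by-entry:
  C[0][0] = min over k of (A[0][0] + B[0][0] = 10 + 1 = 11, A[0][1] + B[1][0] = 1 + 0 = 1) = 1 (attained at k = 1)
  C[0][1] = min over k of (A[0][0] + B[0][1] = 10 + 8 = 18, A[0][1] + B[1][1] = 1 + 8 = 9) = 9 (attained at k = 1)
  C[1][0] = min over k of (A[1][0] + B[0][0] = 3 + 1 = 4, A[1][1] + B[1][0] = 7 + 0 = 7) = 4 (attained at k = 0)
  C[1][1] = min over k of (A[1][0] + B[0][1] = 3 + 8 = 11, A[1][1] + B[1][1] = 7 + 8 = 15) = 11 (attained at k = 0)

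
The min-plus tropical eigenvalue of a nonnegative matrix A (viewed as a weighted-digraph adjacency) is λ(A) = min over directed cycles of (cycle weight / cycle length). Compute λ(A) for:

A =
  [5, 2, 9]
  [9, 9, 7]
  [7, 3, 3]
λ(A) = 3

Enumerate directed cycles and compute their means (weight / length). Sample:
  cycle 0 → 0: weight = 5, length = 1, mean = 5/1 ≈ 5.000
  cycle 1 → 1: weight = 9, length = 1, mean = 9/1 ≈ 9.000
  cycle 2 → 2: weight = 3, length = 1, mean = 3/1 ≈ 3.000
  cycle 0 → 1 → 0: weight = 11, length = 2, mean = 11/2 ≈ 5.500
  cycle 0 → 2 → 0: weight = 16, length = 2, mean = 16/2 ≈ 8.000
  cycle 1 → 0 → 1: weight = 11, length = 2, mean = 11/2 ≈ 5.500
Minimum mean = 3.000, attained e.g. along the cycle 2 → 2 with weight 3 and length 1. So λ(A) = 3/1 = 3.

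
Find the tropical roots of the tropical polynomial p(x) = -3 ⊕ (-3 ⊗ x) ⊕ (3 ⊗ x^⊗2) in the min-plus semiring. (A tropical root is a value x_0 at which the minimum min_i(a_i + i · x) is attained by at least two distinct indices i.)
Roots: {-6, 0}

Each tropical root is a break point of the lower envelope of the lines y = a_i + i · x (there are 3 lines, with slopes 0, 1, ..., 2). Only the lines that attain the minimum somewhere contribute to roots; other lines are dominated. Here the surviving (envelope) indices are i = 2, i = 1, i = 0.
Intersections between consecutive envelope lines give the roots: for adjacent envelope indices i < j the intersection is x = (a_i − a_j) / (j − i). Reading off the sorted break points: {-6, 0}.
Verification: at each break x_0, at least two indices attain the minimum of min_i(a_i + i · x_0).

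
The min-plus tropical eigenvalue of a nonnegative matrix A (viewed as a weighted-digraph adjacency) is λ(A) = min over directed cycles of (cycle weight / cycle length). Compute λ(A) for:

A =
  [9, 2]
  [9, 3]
λ(A) = 3

Enumerate directed cycles and compute their means (weight / length). Sample:
  cycle 0 → 0: weight = 9, length = 1, mean = 9/1 ≈ 9.000
  cycle 1 → 1: weight = 3, length = 1, mean = 3/1 ≈ 3.000
  cycle 0 → 1 → 0: weight = 11, length = 2, mean = 11/2 ≈ 5.500
  cycle 1 → 0 → 1: weight = 11, length = 2, mean = 11/2 ≈ 5.500
Minimum mean = 3.000, attained e.g. along the cycle 1 → 1 with weight 3 and length 1. So λ(A) = 3/1 = 3.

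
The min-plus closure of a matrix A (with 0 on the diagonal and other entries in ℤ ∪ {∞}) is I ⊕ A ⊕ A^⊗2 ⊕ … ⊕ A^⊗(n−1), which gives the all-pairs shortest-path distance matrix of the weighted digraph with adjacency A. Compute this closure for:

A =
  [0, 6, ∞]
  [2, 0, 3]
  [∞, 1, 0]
Closure =
  [0, 6, 9]
  [2, 0, 3]
  [3, 1, 0]

This is the Floyd-Warshall all-pairs shortest-path computation. For each intermediate vertex k = 0, 1, …, 2, update dist[i][j] ← min(dist[i][j], dist[i][k] + dist[k][j]). The final matrix gives, for each (i, j), the minimum total weight of any directed path from i to j (possibly empty when i = j).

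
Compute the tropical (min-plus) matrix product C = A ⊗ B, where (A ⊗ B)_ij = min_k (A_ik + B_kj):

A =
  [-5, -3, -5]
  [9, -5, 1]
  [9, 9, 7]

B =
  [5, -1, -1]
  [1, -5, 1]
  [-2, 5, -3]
A ⊗ B =
  [-7, -8, -8]
  [-4, -10, -4]
  [5, 4, 4]

Apply the min-plus product entry-by-entry:
  C[0][0] = min over k of (A[0][0] + B[0][0] = -5 + 5 = 0, A[0][1] + B[1][0] = -3 + 1 = -2, A[0][2] + B[2][0] = -5 + -2 = -7) = -7 (attained at k = 2)
  C[0][1] = min over k of (A[0][0] + B[0][1] = -5 + -1 = -6, A[0][1] + B[1][1] = -3 + -5 = -8, A[0][2] + B[2][1] = -5 + 5 = 0) = -8 (attained at k = 1)
  C[0][2] = min over k of (A[0][0] + B[0][2] = -5 + -1 = -6, A[0][1] + B[1][2] = -3 + 1 = -2, A[0][2] + B[2][2] = -5 + -3 = -8) = -8 (attained at k = 2)
  C[1][0] = min over k of (A[1][0] + B[0][0] = 9 + 5 = 14, A[1][1] + B[1][0] = -5 + 1 = -4, A[1][2] + B[2][0] = 1 + -2 = -1) = -4 (attained at k = 1)
  C[1][1] = min over k of (A[1][0] + B[0][1] = 9 + -1 = 8, A[1][1] + B[1][1] = -5 + -5 = -10, A[1][2] + B[2][1] = 1 + 5 = 6) = -10 (attained at k = 1)
  C[1][2] = min over k of (A[1][0] + B[0][2] = 9 + -1 = 8, A[1][1] + B[1][2] = -5 + 1 = -4, A[1][2] + B[2][2] = 1 + -3 = -2) = -4 (attained at k = 1)
  C[2][0] = min over k of (A[2][0] + B[0][0] = 9 + 5 = 14, A[2][1] + B[1][0] = 9 + 1 = 10, A[2][2] + B[2][0] = 7 + -2 = 5) = 5 (attained at k = 2)
  C[2][1] = min over k of (A[2][0] + B[0][1] = 9 + -1 = 8, A[2][1] + B[1][1] = 9 + -5 = 4, A[2][2] + B[2][1] = 7 + 5 = 12) = 4 (attained at k = 1)
  C[2][2] = min over k of (A[2][0] + B[0][2] = 9 + -1 = 8, A[2][1] + B[1][2] = 9 + 1 = 10, A[2][2] + B[2][2] = 7 + -3 = 4) = 4 (attained at k = 2)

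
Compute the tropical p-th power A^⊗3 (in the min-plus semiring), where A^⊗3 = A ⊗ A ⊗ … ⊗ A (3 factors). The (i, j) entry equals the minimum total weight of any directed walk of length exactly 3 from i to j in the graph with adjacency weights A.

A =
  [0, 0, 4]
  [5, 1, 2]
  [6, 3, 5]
A^⊗3 =
  [0, 0, 2]
  [5, 3, 4]
  [6, 5, 6]

Each entry (A^⊗3)_ij equals the minimum over all length-3 walks i = v_0 → v_1 → … → v_3 = j of Σ_t A[v_t][v_{t+1}]. For example, for (i, j) = (0, 2) we minimise over 9 possible intermediate vertex sequences; the minimum is 2, attained along the walk 0 → 0 → 1 → 2.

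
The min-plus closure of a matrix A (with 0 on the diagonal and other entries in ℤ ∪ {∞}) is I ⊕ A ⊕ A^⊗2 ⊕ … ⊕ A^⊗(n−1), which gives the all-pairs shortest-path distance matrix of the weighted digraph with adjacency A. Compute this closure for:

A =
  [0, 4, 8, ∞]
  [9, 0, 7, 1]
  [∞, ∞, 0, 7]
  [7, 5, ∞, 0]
Closure =
  [0, 4, 8, 5]
  [8, 0, 7, 1]
  [14, 12, 0, 7]
  [7, 5, 12, 0]

This is the Floyd-Warshall all-pairs shortest-path computation. For each intermediate vertex k = 0, 1, …, 3, update dist[i][j] ← min(dist[i][j], dist[i][k] + dist[k][j]). The final matrix gives, for each (i, j), the minimum total weight of any directed path from i to j (possibly empty when i = j).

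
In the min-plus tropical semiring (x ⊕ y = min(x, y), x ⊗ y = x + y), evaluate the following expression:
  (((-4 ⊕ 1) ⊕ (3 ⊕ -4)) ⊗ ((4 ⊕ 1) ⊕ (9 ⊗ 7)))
(((-4 ⊕ 1) ⊕ (3 ⊕ -4)) ⊗ ((4 ⊕ 1) ⊕ (9 ⊗ 7))) = -3

Expand innermost to outermost. Recall ⊕ takes the minimum of its arguments and ⊗ takes their sum. Working out the expression (((-4 ⊕ 1) ⊕ (3 ⊕ -4)) ⊗ ((4 ⊕ 1) ⊕ (9 ⊗ 7))) gives -3.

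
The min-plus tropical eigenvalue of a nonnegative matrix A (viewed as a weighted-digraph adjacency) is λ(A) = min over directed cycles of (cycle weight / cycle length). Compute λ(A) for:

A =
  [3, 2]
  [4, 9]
λ(A) = 3

Enumerate directed cycles and compute their means (weight / length). Sample:
  cycle 0 → 0: weight = 3, length = 1, mean = 3/1 ≈ 3.000
  cycle 1 → 1: weight = 9, length = 1, mean = 9/1 ≈ 9.000
  cycle 0 → 1 → 0: weight = 6, length = 2, mean = 6/2 ≈ 3.000
  cycle 1 → 0 → 1: weight = 6, length = 2, mean = 6/2 ≈ 3.000
Minimum mean = 3.000, attained e.g. along the cycle 0 → 0 with weight 3 and length 1. So λ(A) = 3/1 = 3.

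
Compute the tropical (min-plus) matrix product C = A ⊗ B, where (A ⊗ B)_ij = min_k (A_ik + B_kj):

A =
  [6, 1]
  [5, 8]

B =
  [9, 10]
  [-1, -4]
A ⊗ B =
  [0, -3]
  [7, 4]

Apply the min-plus product entry-by-entry:
  C[0][0] = min over k of (A[0][0] + B[0][0] = 6 + 9 = 15, A[0][1] + B[1][0] = 1 + -1 = 0) = 0 (attained at k = 1)
  C[0][1] = min over k of (A[0][0] + B[0][1] = 6 + 10 = 16, A[0][1] + B[1][1] = 1 + -4 = -3) = -3 (attained at k = 1)
  C[1][0] = min over k of (A[1][0] + B[0][0] = 5 + 9 = 14, A[1][1] + B[1][0] = 8 + -1 = 7) = 7 (attained at k = 1)
  C[1][1] = min over k of (A[1][0] + B[0][1] = 5 + 10 = 15, A[1][1] + B[1][1] = 8 + -4 = 4) = 4 (attained at k = 1)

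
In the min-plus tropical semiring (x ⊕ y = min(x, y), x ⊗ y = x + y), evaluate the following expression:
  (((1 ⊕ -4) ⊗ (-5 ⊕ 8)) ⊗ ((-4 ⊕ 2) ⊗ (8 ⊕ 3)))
(((1 ⊕ -4) ⊗ (-5 ⊕ 8)) ⊗ ((-4 ⊕ 2) ⊗ (8 ⊕ 3))) = -10

Expand innermost to outermost. Recall ⊕ takes the minimum of its arguments and ⊗ takes their sum. Working out the expression (((1 ⊕ -4) ⊗ (-5 ⊕ 8)) ⊗ ((-4 ⊕ 2) ⊗ (8 ⊕ 3))) gives -10.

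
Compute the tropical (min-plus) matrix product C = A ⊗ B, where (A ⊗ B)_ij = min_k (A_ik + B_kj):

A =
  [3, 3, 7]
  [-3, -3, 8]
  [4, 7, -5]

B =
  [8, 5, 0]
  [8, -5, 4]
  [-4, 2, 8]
A ⊗ B =
  [3, -2, 3]
  [4, -8, -3]
  [-9, -3, 3]

Apply the min-plus product entry-by-entry:
  C[0][0] = min over k of (A[0][0] + B[0][0] = 3 + 8 = 11, A[0][1] + B[1][0] = 3 + 8 = 11, A[0][2] + B[2][0] = 7 + -4 = 3) = 3 (attained at k = 2)
  C[0][1] = min over k of (A[0][0] + B[0][1] = 3 + 5 = 8, A[0][1] + B[1][1] = 3 + -5 = -2, A[0][2] + B[2][1] = 7 + 2 = 9) = -2 (attained at k = 1)
  C[0][2] = min over k of (A[0][0] + B[0][2] = 3 + 0 = 3, A[0][1] + B[1][2] = 3 + 4 = 7, A[0][2] + B[2][2] = 7 + 8 = 15) = 3 (attained at k = 0)
  C[1][0] = min over k of (A[1][0] + B[0][0] = -3 + 8 = 5, A[1][1] + B[1][0] = -3 + 8 = 5, A[1][2] + B[2][0] = 8 + -4 = 4) = 4 (attained at k = 2)
  C[1][1] = min over k of (A[1][0] + B[0][1] = -3 + 5 = 2, A[1][1] + B[1][1] = -3 + -5 = -8, A[1][2] + B[2][1] = 8 + 2 = 10) = -8 (attained at k = 1)
  C[1][2] = min over k of (A[1][0] + B[0][2] = -3 + 0 = -3, A[1][1] + B[1][2] = -3 + 4 = 1, A[1][2] + B[2][2] = 8 + 8 = 16) = -3 (attained at k = 0)
  C[2][0] = min over k of (A[2][0] + B[0][0] = 4 + 8 = 12, A[2][1] + B[1][0] = 7 + 8 = 15, A[2][2] + B[2][0] = -5 + -4 = -9) = -9 (attained at k = 2)
  C[2][1] = min over k of (A[2][0] + B[0][1] = 4 + 5 = 9, A[2][1] + B[1][1] = 7 + -5 = 2, A[2][2] + B[2][1] = -5 + 2 = -3) = -3 (attained at k = 2)
  C[2][2] = min over k of (A[2][0] + B[0][2] = 4 + 0 = 4, A[2][1] + B[1][2] = 7 + 4 = 11, A[2][2] + B[2][2] = -5 + 8 = 3) = 3 (attained at k = 2)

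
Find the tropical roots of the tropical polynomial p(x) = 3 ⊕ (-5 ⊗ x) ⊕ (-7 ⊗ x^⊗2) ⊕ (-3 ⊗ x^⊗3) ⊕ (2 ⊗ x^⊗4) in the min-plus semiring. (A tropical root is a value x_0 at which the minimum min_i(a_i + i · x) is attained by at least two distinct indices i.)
Roots: {-5, -4, 2, 8}

Each tropical root is a break point of the lower envelope of the lines y = a_i + i · x (there are 5 lines, with slopes 0, 1, ..., 4). Only the lines that attain the minimum somewhere contribute to roots; other lines are dominated. Here the surviving (envelope) indices are i = 4, i = 3, i = 2, i = 1, i = 0.
Intersections between consecutive envelope lines give the roots: for adjacent envelope indices i < j the intersection is x = (a_i − a_j) / (j − i). Reading off the sorted break points: {-5, -4, 2, 8}.
Verification: at each break x_0, at least two indices attain the minimum of min_i(a_i + i · x_0).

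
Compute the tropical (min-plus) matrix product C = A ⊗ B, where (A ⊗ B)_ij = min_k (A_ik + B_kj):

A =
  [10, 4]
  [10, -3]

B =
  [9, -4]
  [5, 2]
A ⊗ B =
  [9, 6]
  [2, -1]

Apply the min-plus product entry-by-entry:
  C[0][0] = min over k of (A[0][0] + B[0][0] = 10 + 9 = 19, A[0][1] + B[1][0] = 4 + 5 = 9) = 9 (attained at k = 1)
  C[0][1] = min over k of (A[0][0] + B[0][1] = 10 + -4 = 6, A[0][1] + B[1][1] = 4 + 2 = 6) = 6 (attained at k = 0)
  C[1][0] = min over k of (A[1][0] + B[0][0] = 10 + 9 = 19, A[1][1] + B[1][0] = -3 + 5 = 2) = 2 (attained at k = 1)
  C[1][1] = min over k of (A[1][0] + B[0][1] = 10 + -4 = 6, A[1][1] + B[1][1] = -3 + 2 = -1) = -1 (attained at k = 1)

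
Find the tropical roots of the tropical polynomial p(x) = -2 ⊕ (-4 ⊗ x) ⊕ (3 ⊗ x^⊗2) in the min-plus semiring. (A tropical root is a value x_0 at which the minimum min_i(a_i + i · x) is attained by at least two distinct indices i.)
Roots: {-7, 2}

Each tropical root is a break point of the lower envelope of the lines y = a_i + i · x (there are 3 lines, with slopes 0, 1, ..., 2). Only the lines that attain the minimum somewhere contribute to roots; other lines are dominated. Here the surviving (envelope) indices are i = 2, i = 1, i = 0.
Intersections between consecutive envelope lines give the roots: for adjacent envelope indices i < j the intersection is x = (a_i − a_j) / (j − i). Reading off the sorted break points: {-7, 2}.
Verification: at each break x_0, at least two indices attain the minimum of min_i(a_i + i · x_0).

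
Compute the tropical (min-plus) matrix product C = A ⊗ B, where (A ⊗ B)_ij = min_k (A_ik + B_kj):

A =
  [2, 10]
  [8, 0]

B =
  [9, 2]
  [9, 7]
A ⊗ B =
  [11, 4]
  [9, 7]

Apply the min-plus product entry-by-entry:
  C[0][0] = min over k of (A[0][0] + B[0][0] = 2 + 9 = 11, A[0][1] + B[1][0] = 10 + 9 = 19) = 11 (attained at k = 0)
  C[0][1] = min over k of (A[0][0] + B[0][1] = 2 + 2 = 4, A[0][1] + B[1][1] = 10 + 7 = 17) = 4 (attained at k = 0)
  C[1][0] = min over k of (A[1][0] + B[0][0] = 8 + 9 = 17, A[1][1] + B[1][0] = 0 + 9 = 9) = 9 (attained at k = 1)
  C[1][1] = min over k of (A[1][0] + B[0][1] = 8 + 2 = 10, A[1][1] + B[1][1] = 0 + 7 = 7) = 7 (attained at k = 1)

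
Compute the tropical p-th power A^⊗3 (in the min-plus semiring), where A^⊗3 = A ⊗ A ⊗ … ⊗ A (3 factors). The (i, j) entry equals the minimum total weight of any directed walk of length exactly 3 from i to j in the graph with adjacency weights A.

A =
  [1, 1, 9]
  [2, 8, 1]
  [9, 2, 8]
A^⊗3 =
  [3, 3, 3]
  [4, 4, 4]
  [5, 5, 11]

Each entry (A^⊗3)_ij equals the minimum over all length-3 walks i = v_0 → v_1 → … → v_3 = j of Σ_t A[v_t][v_{t+1}]. For example, for (i, j) = (0, 2) we minimise over 9 possible intermediate vertex sequences; the minimum is 3, attained along the walk 0 → 0 → 1 → 2.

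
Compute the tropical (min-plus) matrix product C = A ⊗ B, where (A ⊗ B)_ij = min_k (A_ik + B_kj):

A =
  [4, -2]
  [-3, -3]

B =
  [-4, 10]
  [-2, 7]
A ⊗ B =
  [-4, 5]
  [-7, 4]

Apply the min-plus product entry-by-entry:
  C[0][0] = min over k of (A[0][0] + B[0][0] = 4 + -4 = 0, A[0][1] + B[1][0] = -2 + -2 = -4) = -4 (attained at k = 1)
  C[0][1] = min over k of (A[0][0] + B[0][1] = 4 + 10 = 14, A[0][1] + B[1][1] = -2 + 7 = 5) = 5 (attained at k = 1)
  C[1][0] = min over k of (A[1][0] + B[0][0] = -3 + -4 = -7, A[1][1] + B[1][0] = -3 + -2 = -5) = -7 (attained at k = 0)
  C[1][1] = min over k of (A[1][0] + B[0][1] = -3 + 10 = 7, A[1][1] + B[1][1] = -3 + 7 = 4) = 4 (attained at k = 1)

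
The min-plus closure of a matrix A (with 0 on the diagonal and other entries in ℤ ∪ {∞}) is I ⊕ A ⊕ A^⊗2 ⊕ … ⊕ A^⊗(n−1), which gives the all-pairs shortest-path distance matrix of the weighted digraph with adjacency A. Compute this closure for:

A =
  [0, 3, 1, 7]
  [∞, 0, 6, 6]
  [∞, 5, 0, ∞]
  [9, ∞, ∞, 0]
Closure =
  [0, 3, 1, 7]
  [15, 0, 6, 6]
  [20, 5, 0, 11]
  [9, 12, 10, 0]

This is the Floyd-Warshall all-pairs shortest-path computation. For each intermediate vertex k = 0, 1, …, 3, update dist[i][j] ← min(dist[i][j], dist[i][k] + dist[k][j]). The final matrix gives, for each (i, j), the minimum total weight of any directed path from i to j (possibly empty when i = j).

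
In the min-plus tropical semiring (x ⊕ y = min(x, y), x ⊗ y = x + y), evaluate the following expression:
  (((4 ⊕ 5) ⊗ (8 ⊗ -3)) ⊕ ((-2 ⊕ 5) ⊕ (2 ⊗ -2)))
(((4 ⊕ 5) ⊗ (8 ⊗ -3)) ⊕ ((-2 ⊕ 5) ⊕ (2 ⊗ -2))) = -2

Expand innermost to outermost. Recall ⊕ takes the minimum of its arguments and ⊗ takes their sum. Working out the expression (((4 ⊕ 5) ⊗ (8 ⊗ -3)) ⊕ ((-2 ⊕ 5) ⊕ (2 ⊗ -2))) gives -2.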